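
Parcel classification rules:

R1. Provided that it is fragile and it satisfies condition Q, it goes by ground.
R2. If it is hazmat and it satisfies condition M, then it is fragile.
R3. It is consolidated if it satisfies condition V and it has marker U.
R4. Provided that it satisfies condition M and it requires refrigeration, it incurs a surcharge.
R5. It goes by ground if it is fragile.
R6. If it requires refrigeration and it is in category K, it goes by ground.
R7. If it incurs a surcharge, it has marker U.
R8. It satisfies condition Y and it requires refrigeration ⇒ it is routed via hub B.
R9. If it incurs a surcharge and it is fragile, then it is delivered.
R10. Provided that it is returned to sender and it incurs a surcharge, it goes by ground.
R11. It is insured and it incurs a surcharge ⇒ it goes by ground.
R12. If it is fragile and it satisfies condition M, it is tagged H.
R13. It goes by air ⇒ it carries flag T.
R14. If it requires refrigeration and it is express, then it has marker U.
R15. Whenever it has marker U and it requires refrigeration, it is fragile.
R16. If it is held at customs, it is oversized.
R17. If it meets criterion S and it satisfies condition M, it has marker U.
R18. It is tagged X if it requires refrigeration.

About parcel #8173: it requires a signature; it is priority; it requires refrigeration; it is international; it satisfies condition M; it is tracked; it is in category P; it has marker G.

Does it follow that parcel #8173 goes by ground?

Yes

By R4 (it satisfies condition M, it requires refrigeration): it incurs a surcharge.
By R7 (it incurs a surcharge): it has marker U.
By R15 (it has marker U, it requires refrigeration): it is fragile.
By R5 (it is fragile): it goes by ground.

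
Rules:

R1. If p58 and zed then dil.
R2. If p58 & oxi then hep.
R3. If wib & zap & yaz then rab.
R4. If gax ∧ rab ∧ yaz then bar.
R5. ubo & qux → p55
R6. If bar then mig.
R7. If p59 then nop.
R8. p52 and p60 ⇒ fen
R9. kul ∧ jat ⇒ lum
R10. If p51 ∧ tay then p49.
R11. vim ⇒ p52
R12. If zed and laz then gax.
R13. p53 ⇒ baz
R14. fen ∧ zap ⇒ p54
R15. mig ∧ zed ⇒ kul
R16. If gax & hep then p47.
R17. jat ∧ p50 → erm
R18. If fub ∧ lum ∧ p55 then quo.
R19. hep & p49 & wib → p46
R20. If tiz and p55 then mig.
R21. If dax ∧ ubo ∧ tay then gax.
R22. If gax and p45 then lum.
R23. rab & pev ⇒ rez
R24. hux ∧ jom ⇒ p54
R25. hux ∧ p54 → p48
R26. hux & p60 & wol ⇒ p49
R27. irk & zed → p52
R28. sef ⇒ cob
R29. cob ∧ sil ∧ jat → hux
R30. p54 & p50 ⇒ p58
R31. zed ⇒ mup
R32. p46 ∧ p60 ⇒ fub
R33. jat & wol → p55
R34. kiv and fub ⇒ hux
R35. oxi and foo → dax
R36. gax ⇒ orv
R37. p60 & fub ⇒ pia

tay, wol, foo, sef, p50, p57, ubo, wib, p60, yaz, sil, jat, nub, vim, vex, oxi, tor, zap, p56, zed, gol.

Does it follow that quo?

rab  (by R3: wib, zap, yaz)
p52  (by R11: vim)
cob  (by R28: sef)
hux  (by R29: cob, sil, jat)
p55  (by R33: jat, wol)
dax  (by R35: oxi, foo)
fen  (by R8: p52, p60)
p54  (by R14: fen, zap)
gax  (by R21: dax, ubo, tay)
p49  (by R26: hux, p60, wol)
p58  (by R30: p54, p50)
hep  (by R2: p58, oxi)
bar  (by R4: gax, rab, yaz)
mig  (by R6: bar)
kul  (by R15: mig, zed)
p46  (by R19: hep, p49, wib)
fub  (by R32: p46, p60)
lum  (by R9: kul, jat)
quo  (by R18: fub, lum, p55)

Yes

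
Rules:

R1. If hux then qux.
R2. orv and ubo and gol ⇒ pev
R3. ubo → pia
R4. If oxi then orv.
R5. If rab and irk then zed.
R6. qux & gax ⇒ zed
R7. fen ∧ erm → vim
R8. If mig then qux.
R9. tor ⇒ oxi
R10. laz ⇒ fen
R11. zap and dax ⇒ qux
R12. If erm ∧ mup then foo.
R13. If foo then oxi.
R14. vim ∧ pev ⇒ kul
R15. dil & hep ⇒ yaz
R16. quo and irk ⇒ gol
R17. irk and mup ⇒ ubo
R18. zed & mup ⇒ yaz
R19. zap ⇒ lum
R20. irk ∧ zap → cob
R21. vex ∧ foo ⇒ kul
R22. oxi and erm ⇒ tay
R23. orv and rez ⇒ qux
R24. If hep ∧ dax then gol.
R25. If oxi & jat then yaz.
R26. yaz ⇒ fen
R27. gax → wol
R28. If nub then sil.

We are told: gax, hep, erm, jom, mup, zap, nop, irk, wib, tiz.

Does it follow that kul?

No

Forward chaining from the given facts derives: foo, oxi, ubo, lum, cob, tay, wol, pia, orv.
Rules concluding kul: R14 needs vim; R21 needs vex — none of these are established.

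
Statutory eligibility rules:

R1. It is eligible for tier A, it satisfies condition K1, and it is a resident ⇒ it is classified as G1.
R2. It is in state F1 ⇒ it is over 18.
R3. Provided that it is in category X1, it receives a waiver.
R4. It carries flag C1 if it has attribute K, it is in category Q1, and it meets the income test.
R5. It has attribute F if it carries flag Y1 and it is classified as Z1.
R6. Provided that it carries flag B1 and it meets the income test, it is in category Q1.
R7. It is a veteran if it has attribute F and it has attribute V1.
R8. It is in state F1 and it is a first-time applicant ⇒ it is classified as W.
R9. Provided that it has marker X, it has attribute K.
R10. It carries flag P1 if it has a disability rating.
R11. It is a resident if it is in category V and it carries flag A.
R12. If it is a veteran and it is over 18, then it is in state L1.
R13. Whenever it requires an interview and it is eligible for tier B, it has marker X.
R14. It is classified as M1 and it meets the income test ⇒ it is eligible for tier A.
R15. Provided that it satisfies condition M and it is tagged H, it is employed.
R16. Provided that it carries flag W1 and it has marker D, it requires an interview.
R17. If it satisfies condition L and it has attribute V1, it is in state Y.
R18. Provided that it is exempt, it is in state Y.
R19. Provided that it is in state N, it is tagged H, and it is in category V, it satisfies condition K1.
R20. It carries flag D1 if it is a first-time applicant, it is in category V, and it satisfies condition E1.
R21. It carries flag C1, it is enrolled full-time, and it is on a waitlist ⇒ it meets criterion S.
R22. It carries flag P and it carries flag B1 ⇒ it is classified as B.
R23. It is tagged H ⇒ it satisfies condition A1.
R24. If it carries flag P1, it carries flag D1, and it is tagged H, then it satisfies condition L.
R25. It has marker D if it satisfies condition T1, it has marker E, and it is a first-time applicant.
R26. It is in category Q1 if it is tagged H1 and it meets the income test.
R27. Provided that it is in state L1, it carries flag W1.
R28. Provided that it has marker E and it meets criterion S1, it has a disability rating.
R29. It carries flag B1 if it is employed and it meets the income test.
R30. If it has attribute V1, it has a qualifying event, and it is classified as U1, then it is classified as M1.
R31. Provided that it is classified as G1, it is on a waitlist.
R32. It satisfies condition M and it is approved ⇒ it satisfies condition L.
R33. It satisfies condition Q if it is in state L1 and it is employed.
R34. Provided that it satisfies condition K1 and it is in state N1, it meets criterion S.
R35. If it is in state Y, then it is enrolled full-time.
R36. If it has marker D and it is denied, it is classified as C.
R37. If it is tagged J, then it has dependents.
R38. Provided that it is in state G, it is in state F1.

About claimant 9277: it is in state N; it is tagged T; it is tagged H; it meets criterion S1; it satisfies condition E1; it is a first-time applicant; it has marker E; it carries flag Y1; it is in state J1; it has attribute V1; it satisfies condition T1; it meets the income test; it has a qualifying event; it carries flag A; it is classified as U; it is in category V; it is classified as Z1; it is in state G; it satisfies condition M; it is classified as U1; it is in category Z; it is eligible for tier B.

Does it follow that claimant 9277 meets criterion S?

By R5 (it carries flag Y1, it is classified as Z1): it has attribute F.
By R7 (it has attribute F, it has attribute V1): it is a veteran.
By R11 (it is in category V, it carries flag A): it is a resident.
By R15 (it satisfies condition M, it is tagged H): it is employed.
By R19 (it is in state N, it is tagged H, it is in category V): it satisfies condition K1.
By R20 (it is a first-time applicant, it is in category V, it satisfies condition E1): it carries flag D1.
By R25 (it satisfies condition T1, it has marker E, it is a first-time applicant): it has marker D.
By R28 (it has marker E, it meets criterion S1): it has a disability rating.
By R29 (it is employed, it meets the income test): it carries flag B1.
By R30 (it has attribute V1, it has a qualifying event, it is classified as U1): it is classified as M1.
By R38 (it is in state G): it is in state F1.
By R2 (it is in state F1): it is over 18.
By R6 (it carries flag B1, it meets the income test): it is in category Q1.
By R10 (it has a disability rating): it carries flag P1.
By R12 (it is a veteran, it is over 18): it is in state L1.
By R14 (it is classified as M1, it meets the income test): it is eligible for tier A.
By R24 (it carries flag P1, it carries flag D1, it is tagged H): it satisfies condition L.
By R27 (it is in state L1): it carries flag W1.
By R1 (it is eligible for tier A, it satisfies condition K1, it is a resident): it is classified as G1.
By R16 (it carries flag W1, it has marker D): it requires an interview.
By R17 (it satisfies condition L, it has attribute V1): it is in state Y.
By R31 (it is classified as G1): it is on a waitlist.
By R35 (it is in state Y): it is enrolled full-time.
By R13 (it requires an interview, it is eligible for tier B): it has marker X.
By R9 (it has marker X): it has attribute K.
By R4 (it has attribute K, it is in category Q1, it meets the income test): it carries flag C1.
By R21 (it carries flag C1, it is enrolled full-time, it is on a waitlist): it meets criterion S.

Yes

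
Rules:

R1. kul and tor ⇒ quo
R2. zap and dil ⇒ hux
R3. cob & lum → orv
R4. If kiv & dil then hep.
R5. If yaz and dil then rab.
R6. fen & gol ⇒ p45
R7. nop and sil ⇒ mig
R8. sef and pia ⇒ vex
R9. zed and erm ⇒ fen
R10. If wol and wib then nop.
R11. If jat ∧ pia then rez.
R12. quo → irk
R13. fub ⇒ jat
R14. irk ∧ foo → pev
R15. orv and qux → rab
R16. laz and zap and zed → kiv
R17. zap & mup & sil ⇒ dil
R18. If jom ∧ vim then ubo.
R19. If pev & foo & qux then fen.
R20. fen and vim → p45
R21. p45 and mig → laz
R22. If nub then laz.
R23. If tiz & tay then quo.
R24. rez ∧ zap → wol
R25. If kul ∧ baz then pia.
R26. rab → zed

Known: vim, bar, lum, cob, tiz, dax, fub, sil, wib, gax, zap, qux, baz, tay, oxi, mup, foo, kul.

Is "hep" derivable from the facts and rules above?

Yes

orv  (by R3: cob, lum)
jat  (by R13: fub)
rab  (by R15: orv, qux)
dil  (by R17: zap, mup, sil)
quo  (by R23: tiz, tay)
pia  (by R25: kul, baz)
zed  (by R26: rab)
rez  (by R11: jat, pia)
irk  (by R12: quo)
pev  (by R14: irk, foo)
fen  (by R19: pev, foo, qux)
p45  (by R20: fen, vim)
wol  (by R24: rez, zap)
nop  (by R10: wol, wib)
mig  (by R7: nop, sil)
laz  (by R21: p45, mig)
kiv  (by R16: laz, zap, zed)
hep  (by R4: kiv, dil)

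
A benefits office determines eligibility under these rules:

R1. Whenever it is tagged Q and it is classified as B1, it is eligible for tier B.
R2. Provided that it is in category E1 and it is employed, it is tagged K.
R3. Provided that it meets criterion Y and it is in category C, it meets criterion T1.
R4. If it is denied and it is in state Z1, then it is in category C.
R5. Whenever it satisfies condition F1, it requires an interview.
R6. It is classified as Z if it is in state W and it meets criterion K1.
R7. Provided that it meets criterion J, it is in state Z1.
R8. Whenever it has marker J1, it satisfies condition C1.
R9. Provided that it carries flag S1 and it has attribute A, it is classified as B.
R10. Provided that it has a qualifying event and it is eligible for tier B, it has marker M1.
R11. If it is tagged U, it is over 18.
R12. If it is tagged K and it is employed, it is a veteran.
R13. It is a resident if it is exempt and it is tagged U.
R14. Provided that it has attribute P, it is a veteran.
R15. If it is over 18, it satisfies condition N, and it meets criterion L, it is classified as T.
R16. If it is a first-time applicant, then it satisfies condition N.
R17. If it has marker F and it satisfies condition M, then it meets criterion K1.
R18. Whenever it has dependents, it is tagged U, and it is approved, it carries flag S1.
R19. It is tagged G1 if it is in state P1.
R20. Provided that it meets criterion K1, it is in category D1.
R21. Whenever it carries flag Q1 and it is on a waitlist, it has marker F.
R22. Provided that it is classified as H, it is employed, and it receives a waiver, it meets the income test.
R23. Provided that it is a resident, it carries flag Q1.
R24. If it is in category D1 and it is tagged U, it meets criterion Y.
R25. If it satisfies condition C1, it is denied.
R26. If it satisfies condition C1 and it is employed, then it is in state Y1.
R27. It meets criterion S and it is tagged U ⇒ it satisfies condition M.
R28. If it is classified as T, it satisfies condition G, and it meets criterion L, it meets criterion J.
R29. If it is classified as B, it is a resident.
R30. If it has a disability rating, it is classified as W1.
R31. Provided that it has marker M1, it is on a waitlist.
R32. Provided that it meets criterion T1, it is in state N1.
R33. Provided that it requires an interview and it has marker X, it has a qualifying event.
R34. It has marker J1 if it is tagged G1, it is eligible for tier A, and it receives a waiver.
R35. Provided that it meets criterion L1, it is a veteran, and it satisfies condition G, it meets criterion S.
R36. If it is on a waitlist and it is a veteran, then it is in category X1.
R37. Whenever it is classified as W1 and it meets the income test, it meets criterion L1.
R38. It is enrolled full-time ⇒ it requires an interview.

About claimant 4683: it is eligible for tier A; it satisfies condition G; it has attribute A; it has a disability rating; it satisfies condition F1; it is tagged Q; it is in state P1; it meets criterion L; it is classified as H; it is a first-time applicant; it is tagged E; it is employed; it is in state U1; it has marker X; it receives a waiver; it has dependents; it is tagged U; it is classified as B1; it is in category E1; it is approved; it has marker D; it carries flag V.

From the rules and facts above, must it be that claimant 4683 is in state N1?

By R1 (it is tagged Q, it is classified as B1): it is eligible for tier B.
By R2 (it is in category E1, it is employed): it is tagged K.
By R5 (it satisfies condition F1): it requires an interview.
By R11 (it is tagged U): it is over 18.
By R12 (it is tagged K, it is employed): it is a veteran.
By R16 (it is a first-time applicant): it satisfies condition N.
By R18 (it has dependents, it is tagged U, it is approved): it carries flag S1.
By R19 (it is in state P1): it is tagged G1.
By R22 (it is classified as H, it is employed, it receives a waiver): it meets the income test.
By R30 (it has a disability rating): it is classified as W1.
By R33 (it requires an interview, it has marker X): it has a qualifying event.
By R34 (it is tagged G1, it is eligible for tier A, it receives a waiver): it has marker J1.
By R37 (it is classified as W1, it meets the income test): it meets criterion L1.
By R8 (it has marker J1): it satisfies condition C1.
By R9 (it carries flag S1, it has attribute A): it is classified as B.
By R10 (it has a qualifying event, it is eligible for tier B): it has marker M1.
By R15 (it is over 18, it satisfies condition N, it meets criterion L): it is classified as T.
By R25 (it satisfies condition C1): it is denied.
By R28 (it is classified as T, it satisfies condition G, it meets criterion L): it meets criterion J.
By R29 (it is classified as B): it is a resident.
By R31 (it has marker M1): it is on a waitlist.
By R35 (it meets criterion L1, it is a veteran, it satisfies condition G): it meets criterion S.
By R7 (it meets criterion J): it is in state Z1.
By R23 (it is a resident): it carries flag Q1.
By R27 (it meets criterion S, it is tagged U): it satisfies condition M.
By R4 (it is denied, it is in state Z1): it is in category C.
By R21 (it carries flag Q1, it is on a waitlist): it has marker F.
By R17 (it has marker F, it satisfies condition M): it meets criterion K1.
By R20 (it meets criterion K1): it is in category D1.
By R24 (it is in category D1, it is tagged U): it meets criterion Y.
By R3 (it meets criterion Y, it is in category C): it meets criterion T1.
By R32 (it meets criterion T1): it is in state N1.

Yes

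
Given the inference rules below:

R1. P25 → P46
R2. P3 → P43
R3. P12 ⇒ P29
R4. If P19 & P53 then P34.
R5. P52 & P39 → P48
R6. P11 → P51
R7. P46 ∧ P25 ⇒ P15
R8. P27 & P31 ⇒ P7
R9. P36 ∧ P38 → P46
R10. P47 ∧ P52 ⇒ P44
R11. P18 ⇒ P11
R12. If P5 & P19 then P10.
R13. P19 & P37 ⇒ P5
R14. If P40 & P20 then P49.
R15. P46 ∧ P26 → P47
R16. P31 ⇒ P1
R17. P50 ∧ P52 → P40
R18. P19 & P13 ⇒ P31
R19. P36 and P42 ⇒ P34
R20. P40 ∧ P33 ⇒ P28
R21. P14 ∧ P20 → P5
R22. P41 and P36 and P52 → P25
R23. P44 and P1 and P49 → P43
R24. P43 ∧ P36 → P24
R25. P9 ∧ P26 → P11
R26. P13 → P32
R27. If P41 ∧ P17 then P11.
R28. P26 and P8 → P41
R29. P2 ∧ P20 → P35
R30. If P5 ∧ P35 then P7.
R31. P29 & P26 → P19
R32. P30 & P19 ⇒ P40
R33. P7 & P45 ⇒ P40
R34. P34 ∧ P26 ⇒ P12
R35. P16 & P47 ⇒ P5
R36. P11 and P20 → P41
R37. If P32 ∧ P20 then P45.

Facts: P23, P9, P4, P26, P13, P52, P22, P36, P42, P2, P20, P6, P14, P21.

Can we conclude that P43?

Yes

P34  (by R19: P36, P42)
P5  (by R21: P14, P20)
P11  (by R25: P9, P26)
P32  (by R26: P13)
P35  (by R29: P2, P20)
P7  (by R30: P5, P35)
P12  (by R34: P34, P26)
P41  (by R36: P11, P20)
P45  (by R37: P32, P20)
P29  (by R3: P12)
P25  (by R22: P41, P36, P52)
P19  (by R31: P29, P26)
P40  (by R33: P7, P45)
P46  (by R1: P25)
P49  (by R14: P40, P20)
P47  (by R15: P46, P26)
P31  (by R18: P19, P13)
P44  (by R10: P47, P52)
P1  (by R16: P31)
P43  (by R23: P44, P1, P49)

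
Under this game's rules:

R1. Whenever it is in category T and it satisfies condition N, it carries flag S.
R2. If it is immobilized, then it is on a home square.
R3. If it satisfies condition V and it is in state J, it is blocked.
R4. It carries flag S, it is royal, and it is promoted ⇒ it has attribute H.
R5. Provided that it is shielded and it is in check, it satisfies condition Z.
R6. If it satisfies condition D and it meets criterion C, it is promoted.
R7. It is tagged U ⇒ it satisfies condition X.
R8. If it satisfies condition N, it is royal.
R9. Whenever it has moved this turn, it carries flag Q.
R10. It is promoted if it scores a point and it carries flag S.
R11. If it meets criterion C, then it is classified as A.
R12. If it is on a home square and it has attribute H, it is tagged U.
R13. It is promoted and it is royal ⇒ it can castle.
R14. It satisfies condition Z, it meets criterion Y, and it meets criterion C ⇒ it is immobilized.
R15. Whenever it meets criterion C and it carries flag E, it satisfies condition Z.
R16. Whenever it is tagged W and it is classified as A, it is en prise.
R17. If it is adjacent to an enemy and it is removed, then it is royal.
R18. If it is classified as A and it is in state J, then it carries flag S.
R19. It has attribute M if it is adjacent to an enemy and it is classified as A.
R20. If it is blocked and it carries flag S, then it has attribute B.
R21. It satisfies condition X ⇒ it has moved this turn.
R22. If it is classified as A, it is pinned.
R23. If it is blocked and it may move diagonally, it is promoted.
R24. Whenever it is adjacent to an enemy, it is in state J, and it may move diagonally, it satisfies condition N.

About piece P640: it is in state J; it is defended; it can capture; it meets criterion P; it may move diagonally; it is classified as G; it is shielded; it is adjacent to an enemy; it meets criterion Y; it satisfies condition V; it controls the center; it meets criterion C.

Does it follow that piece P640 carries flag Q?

Forward chaining from the given facts derives: is blocked, is classified as A, carries flag S, has attribute M, has attribute B, is pinned, is promoted, satisfies condition N, is royal, can castle, has attribute H.
The only rule concluding "it carries flag Q" is R9, which needs "it has moved this turn"; that is never established.

No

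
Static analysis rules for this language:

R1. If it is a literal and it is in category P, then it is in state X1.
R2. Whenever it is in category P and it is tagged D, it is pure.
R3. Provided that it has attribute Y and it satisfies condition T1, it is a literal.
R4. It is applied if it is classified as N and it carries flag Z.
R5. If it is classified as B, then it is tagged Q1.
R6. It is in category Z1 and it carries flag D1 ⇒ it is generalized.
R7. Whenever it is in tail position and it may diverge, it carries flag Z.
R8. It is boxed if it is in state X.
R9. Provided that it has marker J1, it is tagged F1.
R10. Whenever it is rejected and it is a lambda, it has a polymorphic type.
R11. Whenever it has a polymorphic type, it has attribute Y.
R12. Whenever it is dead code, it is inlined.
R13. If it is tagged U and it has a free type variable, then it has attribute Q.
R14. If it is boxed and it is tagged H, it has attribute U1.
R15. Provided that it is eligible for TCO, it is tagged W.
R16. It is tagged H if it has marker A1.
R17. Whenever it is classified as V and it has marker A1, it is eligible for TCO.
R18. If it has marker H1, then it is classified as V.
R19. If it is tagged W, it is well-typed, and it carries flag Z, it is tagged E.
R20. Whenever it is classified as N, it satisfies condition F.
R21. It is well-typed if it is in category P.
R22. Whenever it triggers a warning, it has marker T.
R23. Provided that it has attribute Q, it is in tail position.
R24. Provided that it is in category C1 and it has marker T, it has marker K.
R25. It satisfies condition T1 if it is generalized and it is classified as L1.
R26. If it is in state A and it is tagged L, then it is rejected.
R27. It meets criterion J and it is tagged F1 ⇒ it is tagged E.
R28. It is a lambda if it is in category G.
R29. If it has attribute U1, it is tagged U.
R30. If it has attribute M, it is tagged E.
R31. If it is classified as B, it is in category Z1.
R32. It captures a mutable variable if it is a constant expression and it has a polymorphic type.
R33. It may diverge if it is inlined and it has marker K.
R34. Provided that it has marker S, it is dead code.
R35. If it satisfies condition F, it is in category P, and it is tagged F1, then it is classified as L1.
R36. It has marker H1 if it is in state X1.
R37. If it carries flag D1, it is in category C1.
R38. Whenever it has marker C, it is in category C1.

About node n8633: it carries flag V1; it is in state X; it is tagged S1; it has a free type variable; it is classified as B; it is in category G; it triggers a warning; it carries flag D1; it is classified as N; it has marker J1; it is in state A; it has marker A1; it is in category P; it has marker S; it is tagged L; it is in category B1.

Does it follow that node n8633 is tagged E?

Yes

By R8 (it is in state X): it is boxed.
By R9 (it has marker J1): it is tagged F1.
By R16 (it has marker A1): it is tagged H.
By R20 (it is classified as N): it satisfies condition F.
By R21 (it is in category P): it is well-typed.
By R22 (it triggers a warning): it has marker T.
By R26 (it is in state A, it is tagged L): it is rejected.
By R28 (it is in category G): it is a lambda.
By R31 (it is classified as B): it is in category Z1.
By R34 (it has marker S): it is dead code.
By R35 (it satisfies condition F, it is in category P, it is tagged F1): it is classified as L1.
By R37 (it carries flag D1): it is in category C1.
By R6 (it is in category Z1, it carries flag D1): it is generalized.
By R10 (it is rejected, it is a lambda): it has a polymorphic type.
By R11 (it has a polymorphic type): it has attribute Y.
By R12 (it is dead code): it is inlined.
By R14 (it is boxed, it is tagged H): it has attribute U1.
By R24 (it is in category C1, it has marker T): it has marker K.
By R25 (it is generalized, it is classified as L1): it satisfies condition T1.
By R29 (it has attribute U1): it is tagged U.
By R33 (it is inlined, it has marker K): it may diverge.
By R3 (it has attribute Y, it satisfies condition T1): it is a literal.
By R13 (it is tagged U, it has a free type variable): it has attribute Q.
By R23 (it has attribute Q): it is in tail position.
By R1 (it is a literal, it is in category P): it is in state X1.
By R7 (it is in tail position, it may diverge): it carries flag Z.
By R36 (it is in state X1): it has marker H1.
By R18 (it has marker H1): it is classified as V.
By R17 (it is classified as V, it has marker A1): it is eligible for TCO.
By R15 (it is eligible for TCO): it is tagged W.
By R19 (it is tagged W, it is well-typed, it carries flag Z): it is tagged E.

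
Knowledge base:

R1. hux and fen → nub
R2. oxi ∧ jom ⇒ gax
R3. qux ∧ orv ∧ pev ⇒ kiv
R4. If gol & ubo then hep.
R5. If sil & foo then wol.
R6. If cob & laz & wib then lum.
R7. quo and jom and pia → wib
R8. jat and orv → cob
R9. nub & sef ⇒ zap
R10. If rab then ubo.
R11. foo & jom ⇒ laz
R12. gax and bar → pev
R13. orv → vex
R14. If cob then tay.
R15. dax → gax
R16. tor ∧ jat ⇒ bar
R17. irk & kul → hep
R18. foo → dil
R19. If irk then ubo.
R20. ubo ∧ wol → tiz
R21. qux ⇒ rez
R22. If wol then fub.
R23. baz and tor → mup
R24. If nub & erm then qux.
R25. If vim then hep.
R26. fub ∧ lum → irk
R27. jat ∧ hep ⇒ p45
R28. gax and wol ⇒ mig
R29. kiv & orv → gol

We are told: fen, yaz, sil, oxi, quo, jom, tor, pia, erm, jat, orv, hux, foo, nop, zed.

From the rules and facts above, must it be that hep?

nub  (by R1: hux, fen)
gax  (by R2: oxi, jom)
wol  (by R5: sil, foo)
wib  (by R7: quo, jom, pia)
cob  (by R8: jat, orv)
laz  (by R11: foo, jom)
bar  (by R16: tor, jat)
fub  (by R22: wol)
qux  (by R24: nub, erm)
lum  (by R6: cob, laz, wib)
pev  (by R12: gax, bar)
irk  (by R26: fub, lum)
kiv  (by R3: qux, orv, pev)
ubo  (by R19: irk)
gol  (by R29: kiv, orv)
hep  (by R4: gol, ubo)

Yes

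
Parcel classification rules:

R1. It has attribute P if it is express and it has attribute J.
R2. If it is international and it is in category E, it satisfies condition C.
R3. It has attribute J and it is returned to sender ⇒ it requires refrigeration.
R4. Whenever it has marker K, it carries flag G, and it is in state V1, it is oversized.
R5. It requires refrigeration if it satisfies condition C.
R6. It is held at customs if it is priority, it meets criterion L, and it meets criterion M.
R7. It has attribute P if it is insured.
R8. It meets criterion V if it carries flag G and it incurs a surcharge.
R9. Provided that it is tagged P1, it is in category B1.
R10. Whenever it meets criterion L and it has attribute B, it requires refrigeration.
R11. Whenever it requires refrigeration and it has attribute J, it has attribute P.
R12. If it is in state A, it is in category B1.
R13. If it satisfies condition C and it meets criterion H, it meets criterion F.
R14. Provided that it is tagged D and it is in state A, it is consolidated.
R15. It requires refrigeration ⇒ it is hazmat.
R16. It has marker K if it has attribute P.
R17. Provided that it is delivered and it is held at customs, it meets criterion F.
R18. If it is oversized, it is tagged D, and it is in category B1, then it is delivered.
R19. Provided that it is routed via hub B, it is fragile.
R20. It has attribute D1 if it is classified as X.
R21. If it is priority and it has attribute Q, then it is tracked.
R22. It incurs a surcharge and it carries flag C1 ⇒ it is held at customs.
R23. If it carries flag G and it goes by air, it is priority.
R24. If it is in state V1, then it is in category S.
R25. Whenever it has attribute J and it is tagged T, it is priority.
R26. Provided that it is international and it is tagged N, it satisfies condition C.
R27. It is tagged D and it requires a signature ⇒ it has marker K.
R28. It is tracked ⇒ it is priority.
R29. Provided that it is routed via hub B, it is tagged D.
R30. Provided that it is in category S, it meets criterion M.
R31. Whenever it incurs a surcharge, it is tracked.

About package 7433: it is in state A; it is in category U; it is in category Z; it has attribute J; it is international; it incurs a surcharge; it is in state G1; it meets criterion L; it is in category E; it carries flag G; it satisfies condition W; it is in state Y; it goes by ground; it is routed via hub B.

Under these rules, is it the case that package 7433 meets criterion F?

No

Forward chaining from the given facts derives: satisfies condition C, requires refrigeration, meets criterion V, has attribute P, is in category B1, is hazmat, has marker K, is fragile, is tagged D, is tracked, is consolidated, is priority.
Rules concluding "it meets criterion F": R13 needs "it meets criterion H"; R17 needs "it is delivered" — none of these are established.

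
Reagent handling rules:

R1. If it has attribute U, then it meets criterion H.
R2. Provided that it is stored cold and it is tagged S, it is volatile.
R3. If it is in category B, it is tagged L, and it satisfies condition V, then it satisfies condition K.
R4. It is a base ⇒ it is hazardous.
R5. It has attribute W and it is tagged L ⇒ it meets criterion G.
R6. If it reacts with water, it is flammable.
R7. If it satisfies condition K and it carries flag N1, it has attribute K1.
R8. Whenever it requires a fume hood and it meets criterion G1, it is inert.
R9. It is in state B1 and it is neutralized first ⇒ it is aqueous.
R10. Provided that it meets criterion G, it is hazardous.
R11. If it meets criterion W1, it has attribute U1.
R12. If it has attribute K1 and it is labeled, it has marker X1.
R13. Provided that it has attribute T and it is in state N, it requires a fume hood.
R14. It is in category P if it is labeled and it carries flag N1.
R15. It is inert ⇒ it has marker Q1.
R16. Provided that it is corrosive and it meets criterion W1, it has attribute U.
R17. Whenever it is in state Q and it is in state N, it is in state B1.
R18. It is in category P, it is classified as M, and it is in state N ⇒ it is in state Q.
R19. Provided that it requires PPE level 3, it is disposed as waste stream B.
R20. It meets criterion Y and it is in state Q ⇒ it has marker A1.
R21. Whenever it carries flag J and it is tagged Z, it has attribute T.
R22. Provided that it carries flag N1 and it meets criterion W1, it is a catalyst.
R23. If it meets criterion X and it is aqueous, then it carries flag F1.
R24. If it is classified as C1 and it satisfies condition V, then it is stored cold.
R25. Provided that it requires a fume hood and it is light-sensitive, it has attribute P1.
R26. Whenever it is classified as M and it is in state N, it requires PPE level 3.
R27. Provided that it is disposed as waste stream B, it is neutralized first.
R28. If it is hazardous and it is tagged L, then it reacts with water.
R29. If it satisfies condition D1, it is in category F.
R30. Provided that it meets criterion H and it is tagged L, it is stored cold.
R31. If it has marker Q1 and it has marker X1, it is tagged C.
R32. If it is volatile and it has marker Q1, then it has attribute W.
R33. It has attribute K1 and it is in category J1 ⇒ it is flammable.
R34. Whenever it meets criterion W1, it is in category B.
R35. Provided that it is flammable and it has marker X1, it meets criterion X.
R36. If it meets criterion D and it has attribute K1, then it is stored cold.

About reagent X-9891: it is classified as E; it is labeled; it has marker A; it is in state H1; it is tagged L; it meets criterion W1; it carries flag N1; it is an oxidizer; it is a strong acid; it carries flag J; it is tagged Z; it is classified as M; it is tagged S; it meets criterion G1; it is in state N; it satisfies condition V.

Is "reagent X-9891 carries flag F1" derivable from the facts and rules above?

Forward chaining from the given facts derives: has attribute U1, is in category P, is in state Q, has attribute T, is a catalyst, requires PPE level 3, is in category B, satisfies condition K, has attribute K1, has marker X1, requires a fume hood, is in state B1, is disposed as waste stream B, is neutralized first, is inert, is aqueous, has marker Q1, is tagged C.
The only rule concluding "it carries flag F1" is R23, which needs "it meets criterion X"; that is never established.

No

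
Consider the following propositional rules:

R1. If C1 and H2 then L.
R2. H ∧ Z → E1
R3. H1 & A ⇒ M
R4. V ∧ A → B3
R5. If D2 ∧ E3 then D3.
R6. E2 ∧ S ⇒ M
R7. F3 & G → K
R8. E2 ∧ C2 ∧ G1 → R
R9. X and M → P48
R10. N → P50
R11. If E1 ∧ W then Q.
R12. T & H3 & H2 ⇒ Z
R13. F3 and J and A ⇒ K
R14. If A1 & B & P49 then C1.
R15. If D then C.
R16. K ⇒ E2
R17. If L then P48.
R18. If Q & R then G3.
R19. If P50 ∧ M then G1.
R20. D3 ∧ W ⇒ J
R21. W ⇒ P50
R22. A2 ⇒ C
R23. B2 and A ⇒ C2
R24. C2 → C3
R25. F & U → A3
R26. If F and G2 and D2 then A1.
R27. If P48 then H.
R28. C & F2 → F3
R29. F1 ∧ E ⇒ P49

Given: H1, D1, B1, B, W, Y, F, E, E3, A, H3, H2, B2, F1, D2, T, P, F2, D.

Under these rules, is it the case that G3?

Forward chaining from the given facts derives: M, D3, Z, C, J, P50, C2, C3, F3, P49, K, E2, G1, R.
The only rule concluding G3 is R18, which needs Q; that is never established.

No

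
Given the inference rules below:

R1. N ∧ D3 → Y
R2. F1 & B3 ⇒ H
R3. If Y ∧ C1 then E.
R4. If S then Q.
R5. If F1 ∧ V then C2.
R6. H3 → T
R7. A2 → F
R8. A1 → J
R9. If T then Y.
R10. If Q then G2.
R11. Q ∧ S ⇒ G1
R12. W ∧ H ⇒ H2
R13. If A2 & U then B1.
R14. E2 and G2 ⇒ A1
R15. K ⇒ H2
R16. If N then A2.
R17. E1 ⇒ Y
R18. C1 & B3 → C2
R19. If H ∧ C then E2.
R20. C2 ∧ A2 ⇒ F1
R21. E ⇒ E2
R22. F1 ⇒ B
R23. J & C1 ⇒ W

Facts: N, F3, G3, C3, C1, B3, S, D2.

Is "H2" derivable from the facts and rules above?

No

Forward chaining from the given facts derives: Q, G2, G1, A2, C2, F1, B, H, F.
Rules concluding H2: R12 needs W; R15 needs K — none of these are established.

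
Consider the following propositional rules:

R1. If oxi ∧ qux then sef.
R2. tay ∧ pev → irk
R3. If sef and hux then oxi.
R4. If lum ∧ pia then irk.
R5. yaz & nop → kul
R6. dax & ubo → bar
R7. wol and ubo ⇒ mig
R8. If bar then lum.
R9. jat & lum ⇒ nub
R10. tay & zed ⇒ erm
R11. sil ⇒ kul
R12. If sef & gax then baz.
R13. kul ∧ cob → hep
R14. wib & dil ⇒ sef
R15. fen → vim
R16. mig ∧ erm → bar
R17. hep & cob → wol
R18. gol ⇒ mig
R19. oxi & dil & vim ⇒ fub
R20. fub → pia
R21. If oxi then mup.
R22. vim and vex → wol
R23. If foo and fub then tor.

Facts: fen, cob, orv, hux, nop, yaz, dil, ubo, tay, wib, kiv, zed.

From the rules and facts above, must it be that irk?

Yes

kul  (by R5: yaz, nop)
erm  (by R10: tay, zed)
hep  (by R13: kul, cob)
sef  (by R14: wib, dil)
vim  (by R15: fen)
wol  (by R17: hep, cob)
oxi  (by R3: sef, hux)
mig  (by R7: wol, ubo)
bar  (by R16: mig, erm)
fub  (by R19: oxi, dil, vim)
pia  (by R20: fub)
lum  (by R8: bar)
irk  (by R4: lum, pia)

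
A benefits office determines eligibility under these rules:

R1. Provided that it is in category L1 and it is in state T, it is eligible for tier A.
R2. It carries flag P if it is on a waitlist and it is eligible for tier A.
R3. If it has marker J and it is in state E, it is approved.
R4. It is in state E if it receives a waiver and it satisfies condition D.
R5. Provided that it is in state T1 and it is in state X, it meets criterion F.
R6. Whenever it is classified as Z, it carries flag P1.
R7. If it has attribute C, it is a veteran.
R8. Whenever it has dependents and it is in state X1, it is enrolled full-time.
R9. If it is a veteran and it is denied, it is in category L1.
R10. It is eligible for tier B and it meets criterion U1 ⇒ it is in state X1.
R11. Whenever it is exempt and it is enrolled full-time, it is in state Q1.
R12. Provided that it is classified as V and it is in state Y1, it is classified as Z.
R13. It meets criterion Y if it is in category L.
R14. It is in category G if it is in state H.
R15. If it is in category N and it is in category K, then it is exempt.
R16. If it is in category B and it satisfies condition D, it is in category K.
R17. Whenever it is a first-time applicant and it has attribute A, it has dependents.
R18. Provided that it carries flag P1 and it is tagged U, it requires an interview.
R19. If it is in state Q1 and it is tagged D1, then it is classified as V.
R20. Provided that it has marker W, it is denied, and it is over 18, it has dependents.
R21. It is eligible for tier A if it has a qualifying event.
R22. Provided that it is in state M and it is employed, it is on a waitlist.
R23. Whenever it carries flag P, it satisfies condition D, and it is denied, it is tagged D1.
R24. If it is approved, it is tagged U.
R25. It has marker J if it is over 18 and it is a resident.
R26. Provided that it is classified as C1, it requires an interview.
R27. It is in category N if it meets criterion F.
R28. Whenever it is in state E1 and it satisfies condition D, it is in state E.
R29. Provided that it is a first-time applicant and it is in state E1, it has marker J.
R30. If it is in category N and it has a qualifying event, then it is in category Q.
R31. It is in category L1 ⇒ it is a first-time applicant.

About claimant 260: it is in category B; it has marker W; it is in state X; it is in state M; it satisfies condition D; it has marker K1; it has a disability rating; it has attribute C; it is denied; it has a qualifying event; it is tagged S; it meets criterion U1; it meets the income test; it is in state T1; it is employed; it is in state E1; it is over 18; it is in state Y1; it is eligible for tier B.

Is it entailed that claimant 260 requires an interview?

By R5 (it is in state T1, it is in state X): it meets criterion F.
By R7 (it has attribute C): it is a veteran.
By R9 (it is a veteran, it is denied): it is in category L1.
By R10 (it is eligible for tier B, it meets criterion U1): it is in state X1.
By R16 (it is in category B, it satisfies condition D): it is in category K.
By R20 (it has marker W, it is denied, it is over 18): it has dependents.
By R21 (it has a qualifying event): it is eligible for tier A.
By R22 (it is in state M, it is employed): it is on a waitlist.
By R27 (it meets criterion F): it is in category N.
By R28 (it is in state E1, it satisfies condition D): it is in state E.
By R31 (it is in category L1): it is a first-time applicant.
By R2 (it is on a waitlist, it is eligible for tier A): it carries flag P.
By R8 (it has dependents, it is in state X1): it is enrolled full-time.
By R15 (it is in category N, it is in category K): it is exempt.
By R23 (it carries flag P, it satisfies condition D, it is denied): it is tagged D1.
By R29 (it is a first-time applicant, it is in state E1): it has marker J.
By R3 (it has marker J, it is in state E): it is approved.
By R11 (it is exempt, it is enrolled full-time): it is in state Q1.
By R19 (it is in state Q1, it is tagged D1): it is classified as V.
By R24 (it is approved): it is tagged U.
By R12 (it is classified as V, it is in state Y1): it is classified as Z.
By R6 (it is classified as Z): it carries flag P1.
By R18 (it carries flag P1, it is tagged U): it requires an interview.

Yes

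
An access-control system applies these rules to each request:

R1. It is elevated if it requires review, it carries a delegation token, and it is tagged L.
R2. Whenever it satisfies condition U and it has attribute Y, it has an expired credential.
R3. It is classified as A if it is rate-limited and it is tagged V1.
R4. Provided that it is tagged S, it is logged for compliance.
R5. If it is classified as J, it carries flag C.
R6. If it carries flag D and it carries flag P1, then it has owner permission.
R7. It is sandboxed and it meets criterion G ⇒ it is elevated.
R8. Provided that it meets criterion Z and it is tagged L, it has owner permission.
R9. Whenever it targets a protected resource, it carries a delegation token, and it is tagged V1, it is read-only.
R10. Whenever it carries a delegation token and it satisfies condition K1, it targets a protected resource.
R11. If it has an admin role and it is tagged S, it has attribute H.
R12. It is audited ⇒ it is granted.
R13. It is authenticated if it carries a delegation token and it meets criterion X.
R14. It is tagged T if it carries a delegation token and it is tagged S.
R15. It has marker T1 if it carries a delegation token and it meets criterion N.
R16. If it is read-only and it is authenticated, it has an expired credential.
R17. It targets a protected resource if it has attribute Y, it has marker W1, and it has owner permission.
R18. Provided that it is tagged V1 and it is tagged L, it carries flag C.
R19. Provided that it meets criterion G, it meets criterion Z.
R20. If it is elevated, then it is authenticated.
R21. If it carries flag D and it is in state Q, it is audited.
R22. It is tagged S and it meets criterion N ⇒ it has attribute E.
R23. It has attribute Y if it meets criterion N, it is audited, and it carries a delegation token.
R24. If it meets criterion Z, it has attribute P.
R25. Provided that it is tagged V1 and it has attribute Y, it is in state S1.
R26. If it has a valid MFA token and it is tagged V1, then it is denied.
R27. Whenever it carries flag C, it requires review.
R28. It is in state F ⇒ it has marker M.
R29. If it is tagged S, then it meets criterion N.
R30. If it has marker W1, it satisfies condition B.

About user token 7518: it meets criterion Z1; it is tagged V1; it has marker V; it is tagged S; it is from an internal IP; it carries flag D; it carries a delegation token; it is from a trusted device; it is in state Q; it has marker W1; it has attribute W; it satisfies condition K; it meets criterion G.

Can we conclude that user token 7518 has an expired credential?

Forward chaining from the given facts derives: is logged for compliance, is tagged T, meets criterion Z, is audited, has attribute P, meets criterion N, satisfies condition B, is granted, has marker T1, has attribute E, has attribute Y, is in state S1.
Rules concluding "it has an expired credential": R2 needs "it satisfies condition U"; R16 needs "it is read-only" — none of these are established.

No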